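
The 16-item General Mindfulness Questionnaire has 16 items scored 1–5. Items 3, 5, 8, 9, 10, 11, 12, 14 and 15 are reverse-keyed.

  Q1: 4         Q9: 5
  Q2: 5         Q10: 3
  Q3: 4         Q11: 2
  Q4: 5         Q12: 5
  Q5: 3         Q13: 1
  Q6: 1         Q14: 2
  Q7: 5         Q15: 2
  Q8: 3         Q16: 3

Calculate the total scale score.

49

Reversing items 3, 5, 8, 9, 10, 11, 12, 14 and 15 with 6 − raw:
Total = 4 + 5 + (6−4) + 5 + (6−3) + 1 + 5 + (6−3) + (6−5) + (6−3) + (6−2) + (6−5) + 1 + (6−2) + (6−2) + 3
      = 4 + 5 + 2 + 5 + 3 + 1 + 5 + 3 + 1 + 3 + 4 + 1 + 1 + 4 + 4 + 3 = 49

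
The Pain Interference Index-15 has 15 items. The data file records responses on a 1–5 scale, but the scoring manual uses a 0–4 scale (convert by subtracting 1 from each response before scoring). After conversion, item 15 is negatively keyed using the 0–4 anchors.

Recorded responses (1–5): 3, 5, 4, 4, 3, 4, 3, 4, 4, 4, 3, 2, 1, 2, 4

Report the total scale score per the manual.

33

Convert to 0–4: 2, 4, 3, 3, 2, 3, 2, 3, 3, 3, 2, 1, 0, 1, 3
Reverse-coded (on a 0–4 scale, reversed = 4 − raw):
  item 15: 4 − 3 = 1
Scored: 2, 4, 3, 3, 2, 3, 2, 3, 3, 3, 2, 1, 0, 1, 1
Total = 33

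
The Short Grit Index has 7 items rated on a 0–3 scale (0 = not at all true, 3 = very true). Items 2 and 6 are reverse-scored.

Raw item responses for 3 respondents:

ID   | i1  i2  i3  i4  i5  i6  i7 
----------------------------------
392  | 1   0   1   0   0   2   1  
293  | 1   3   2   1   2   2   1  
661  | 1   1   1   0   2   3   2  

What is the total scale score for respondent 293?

8

Respondent 293 raw: 1, 3, 2, 1, 2, 2, 1.
Reverse-coded (reversed = (0+3) − raw = 3 − raw):
  item 1: 1
  item 2: 3 − 3 = 0
  item 3: 2
  item 4: 1
  item 5: 2
  item 6: 3 − 2 = 1
  item 7: 1
Sum = 1 + 0 + 2 + 1 + 2 + 1 + 1 = 8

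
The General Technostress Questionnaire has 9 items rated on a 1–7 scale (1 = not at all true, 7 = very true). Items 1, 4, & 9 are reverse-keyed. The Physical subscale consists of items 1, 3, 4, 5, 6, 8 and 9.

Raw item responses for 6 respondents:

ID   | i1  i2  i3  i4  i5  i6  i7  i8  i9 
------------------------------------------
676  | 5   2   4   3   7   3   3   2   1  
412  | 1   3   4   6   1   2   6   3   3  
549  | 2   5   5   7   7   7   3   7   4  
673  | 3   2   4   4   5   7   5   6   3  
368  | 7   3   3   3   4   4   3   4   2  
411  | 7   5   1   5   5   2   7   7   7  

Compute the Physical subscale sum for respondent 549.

37

Respondent 549 raw: 2, 5, 5, 7, 7, 7, 3, 7, 4.
Physical items: 1, 3, 4, 5, 6, 8, 9.
Reverse-coded (on a 1–7 scale, reversed = 8 − raw):
  item 1: 8 − 2 = 6
  item 3: 5
  item 4: 8 − 7 = 1
  item 5: 7
  item 6: 7
  item 8: 7
  item 9: 8 − 4 = 4
Sum = 6 + 5 + 1 + 7 + 7 + 7 + 4 = 37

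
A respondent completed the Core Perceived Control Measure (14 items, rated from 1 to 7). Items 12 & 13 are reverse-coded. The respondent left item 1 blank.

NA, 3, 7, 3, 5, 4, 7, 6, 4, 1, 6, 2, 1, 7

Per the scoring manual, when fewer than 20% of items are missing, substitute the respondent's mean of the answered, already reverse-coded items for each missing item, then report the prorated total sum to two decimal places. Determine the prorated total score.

Reverse-coded (reversed = (1+7) − raw = 8 − raw):
  item 12: 8 − 2 = 6
  item 13: 8 − 1 = 7
Completed scored items (13 of 14): 3, 7, 3, 5, 4, 7, 6, 4, 1, 6, 6, 7, 7; sum = 66.
Person mean = 66 / 13 ≈ 5.0769
Prorated total = (66 / 13) × 14 = 71.08 (to 2 dp)

71.08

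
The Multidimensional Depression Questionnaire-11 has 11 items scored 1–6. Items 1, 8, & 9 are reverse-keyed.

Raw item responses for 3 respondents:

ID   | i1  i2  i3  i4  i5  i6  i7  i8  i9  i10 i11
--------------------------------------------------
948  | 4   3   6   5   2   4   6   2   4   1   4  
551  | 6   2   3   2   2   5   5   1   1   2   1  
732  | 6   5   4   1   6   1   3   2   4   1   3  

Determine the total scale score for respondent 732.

33

Respondent 732 raw: 6, 5, 4, 1, 6, 1, 3, 2, 4, 1, 3.
Reverse-coded (reverse-coded value = 7 − response):
  item 1: 7 − 6 = 1
  item 2: 5
  item 3: 4
  item 4: 1
  item 5: 6
  item 6: 1
  item 7: 3
  item 8: 7 − 2 = 5
  item 9: 7 − 4 = 3
  item 10: 1
  item 11: 3
Sum = 1 + 5 + 4 + 1 + 6 + 1 + 3 + 5 + 3 + 1 + 3 = 33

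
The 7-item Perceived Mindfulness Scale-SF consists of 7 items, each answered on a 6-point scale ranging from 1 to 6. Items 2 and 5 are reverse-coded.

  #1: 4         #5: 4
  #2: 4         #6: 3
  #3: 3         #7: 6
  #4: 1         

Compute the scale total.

23

Reverse-coded items use 7 − raw:
  item 2: 7 − 4 = 3
  item 5: 7 − 4 = 3
Scored responses: 4, 3, 3, 1, 3, 3, 6
Total = 4 + 3 + 3 + 1 + 3 + 3 + 6 = 23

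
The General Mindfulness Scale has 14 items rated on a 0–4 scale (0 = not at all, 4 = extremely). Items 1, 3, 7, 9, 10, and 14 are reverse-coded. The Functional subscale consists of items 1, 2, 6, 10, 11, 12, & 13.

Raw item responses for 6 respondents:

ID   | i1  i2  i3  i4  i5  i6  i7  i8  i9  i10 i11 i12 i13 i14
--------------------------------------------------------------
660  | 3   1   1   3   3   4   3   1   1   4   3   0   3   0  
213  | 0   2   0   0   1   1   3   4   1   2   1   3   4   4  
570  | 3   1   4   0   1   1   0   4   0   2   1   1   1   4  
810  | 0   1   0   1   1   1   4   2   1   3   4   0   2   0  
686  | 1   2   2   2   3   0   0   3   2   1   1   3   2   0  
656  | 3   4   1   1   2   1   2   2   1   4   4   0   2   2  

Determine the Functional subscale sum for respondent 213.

Respondent 213 raw: 0, 2, 0, 0, 1, 1, 3, 4, 1, 2, 1, 3, 4, 4.
Functional items: 1, 2, 6, 10, 11, 12, 13.
Reverse-coded (on a 0–4 scale, reversed = 4 − raw):
  item 1: 4 − 0 = 4
  item 2: 2
  item 6: 1
  item 10: 4 − 2 = 2
  item 11: 1
  item 12: 3
  item 13: 4
Sum = 4 + 2 + 1 + 2 + 1 + 3 + 4 = 17

17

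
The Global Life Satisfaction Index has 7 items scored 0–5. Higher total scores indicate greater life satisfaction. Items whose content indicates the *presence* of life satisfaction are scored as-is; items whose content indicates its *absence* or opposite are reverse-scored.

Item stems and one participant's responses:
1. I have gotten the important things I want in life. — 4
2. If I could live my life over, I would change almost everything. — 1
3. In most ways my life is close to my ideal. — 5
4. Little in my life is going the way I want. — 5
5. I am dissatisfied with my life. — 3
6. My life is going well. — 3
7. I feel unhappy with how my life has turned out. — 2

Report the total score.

Items 2, 4, 5, 7 describe the absence/opposite of life satisfaction → reverse-score.
reversed = (0+5) − raw = 5 − raw.
  item 1: 4
  item 2: 5 − 1 = 4
  item 3: 5
  item 4: 5 − 5 = 0
  item 5: 5 − 3 = 2
  item 6: 3
  item 7: 5 − 2 = 3
Total = 4 + 4 + 5 + 0 + 2 + 3 + 3 = 21

21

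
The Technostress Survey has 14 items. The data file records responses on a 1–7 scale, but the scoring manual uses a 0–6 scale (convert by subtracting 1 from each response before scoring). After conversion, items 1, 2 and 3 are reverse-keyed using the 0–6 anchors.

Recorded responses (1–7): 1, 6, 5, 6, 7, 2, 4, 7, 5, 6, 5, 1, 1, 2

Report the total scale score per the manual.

Convert to 0–6: 0, 5, 4, 5, 6, 1, 3, 6, 4, 5, 4, 0, 0, 1
Reverse-coded (reverse-coded value = 6 − response):
  item 1: 6 − 0 = 6
  item 2: 6 − 5 = 1
  item 3: 6 − 4 = 2
Scored: 6, 1, 2, 5, 6, 1, 3, 6, 4, 5, 4, 0, 0, 1
Total = 44

44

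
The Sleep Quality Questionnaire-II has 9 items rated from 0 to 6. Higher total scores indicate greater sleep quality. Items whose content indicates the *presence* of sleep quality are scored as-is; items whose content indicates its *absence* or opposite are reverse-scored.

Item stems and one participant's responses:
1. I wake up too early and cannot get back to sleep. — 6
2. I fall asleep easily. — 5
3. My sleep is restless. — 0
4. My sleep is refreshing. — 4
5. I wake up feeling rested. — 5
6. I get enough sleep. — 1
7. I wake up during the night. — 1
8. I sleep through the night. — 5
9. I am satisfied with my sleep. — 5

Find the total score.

Items 1, 3, 7 describe the absence/opposite of sleep quality → reverse-score.
on a 0–6 scale, reversed = 6 − raw.
  item 1: 6 − 6 = 0
  item 2: 5
  item 3: 6 − 0 = 6
  item 4: 4
  item 5: 5
  item 6: 1
  item 7: 6 − 1 = 5
  item 8: 5
  item 9: 5
Total = 0 + 5 + 6 + 4 + 5 + 1 + 5 + 5 + 5 = 36

36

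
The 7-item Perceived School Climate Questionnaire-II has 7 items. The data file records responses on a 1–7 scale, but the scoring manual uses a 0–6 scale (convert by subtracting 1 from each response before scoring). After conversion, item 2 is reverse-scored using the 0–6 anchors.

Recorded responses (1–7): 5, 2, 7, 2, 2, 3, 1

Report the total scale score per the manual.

19

Convert to 0–6: 4, 1, 6, 1, 1, 2, 0
Reverse-coded (reversed = (0+6) − raw = 6 − raw):
  item 2: 6 − 1 = 5
Scored: 4, 5, 6, 1, 1, 2, 0
Total = 19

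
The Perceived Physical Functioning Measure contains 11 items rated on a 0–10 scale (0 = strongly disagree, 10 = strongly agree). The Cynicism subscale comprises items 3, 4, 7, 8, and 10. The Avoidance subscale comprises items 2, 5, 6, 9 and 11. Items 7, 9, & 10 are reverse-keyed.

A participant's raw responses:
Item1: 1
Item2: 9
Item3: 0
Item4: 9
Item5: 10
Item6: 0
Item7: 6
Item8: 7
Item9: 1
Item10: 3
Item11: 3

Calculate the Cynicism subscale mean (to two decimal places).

5.40

Cynicism items: 3, 4, 7, 8, 10.
Of these, items 7 and 10 are reverse-keyed; reversed = (0+10) − raw = 10 − raw.
  item 3: 0
  item 4: 9
  item 7: 10 − 6 = 4
  item 8: 7
  item 10: 10 − 3 = 7
Sum = 0 + 9 + 4 + 7 + 7 = 27
Mean = 27 / 5 = 5.40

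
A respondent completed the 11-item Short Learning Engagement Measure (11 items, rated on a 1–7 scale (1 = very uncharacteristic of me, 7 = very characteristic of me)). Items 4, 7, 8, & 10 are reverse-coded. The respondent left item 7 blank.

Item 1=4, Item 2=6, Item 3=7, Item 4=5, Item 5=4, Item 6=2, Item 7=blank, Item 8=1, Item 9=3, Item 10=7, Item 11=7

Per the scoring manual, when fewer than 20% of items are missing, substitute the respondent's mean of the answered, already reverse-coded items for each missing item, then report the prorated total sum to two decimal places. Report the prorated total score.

48.40

Reverse-coded (reversed = (1+7) − raw = 8 − raw):
  item 4: 8 − 5 = 3
  item 8: 8 − 1 = 7
  item 10: 8 − 7 = 1
Completed scored items (10 of 11): 4, 6, 7, 3, 4, 2, 7, 3, 1, 7; sum = 44.
Person mean = 44 / 10 ≈ 4.4000
Prorated total = (44 / 10) × 11 = 48.40 (to 2 dp)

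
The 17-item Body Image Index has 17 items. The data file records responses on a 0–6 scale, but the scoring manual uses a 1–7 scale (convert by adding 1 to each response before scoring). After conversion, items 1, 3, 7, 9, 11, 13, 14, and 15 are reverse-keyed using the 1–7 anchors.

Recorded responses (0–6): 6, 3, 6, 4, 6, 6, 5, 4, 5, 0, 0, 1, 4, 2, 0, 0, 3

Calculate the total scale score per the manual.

Convert to 1–7: 7, 4, 7, 5, 7, 7, 6, 5, 6, 1, 1, 2, 5, 3, 1, 1, 4
Reverse-coded (reversed = (1+7) − raw = 8 − raw):
  item 1: 8 − 7 = 1
  item 3: 8 − 7 = 1
  item 7: 8 − 6 = 2
  item 9: 8 − 6 = 2
  item 11: 8 − 1 = 7
  item 13: 8 − 5 = 3
  item 14: 8 − 3 = 5
  item 15: 8 − 1 = 7
Scored: 1, 4, 1, 5, 7, 7, 2, 5, 2, 1, 7, 2, 3, 5, 7, 1, 4
Total = 64

64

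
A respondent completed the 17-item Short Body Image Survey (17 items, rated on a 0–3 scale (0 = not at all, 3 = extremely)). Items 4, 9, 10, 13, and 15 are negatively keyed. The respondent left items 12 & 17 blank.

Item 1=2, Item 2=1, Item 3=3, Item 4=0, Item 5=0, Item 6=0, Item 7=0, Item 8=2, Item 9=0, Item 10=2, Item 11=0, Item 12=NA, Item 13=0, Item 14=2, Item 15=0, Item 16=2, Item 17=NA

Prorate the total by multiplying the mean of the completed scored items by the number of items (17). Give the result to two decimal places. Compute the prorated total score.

Reverse-coded (reverse-coded value = 3 − response):
  item 4: 3 − 0 = 3
  item 9: 3 − 0 = 3
  item 10: 3 − 2 = 1
  item 13: 3 − 0 = 3
  item 15: 3 − 0 = 3
Completed scored items (15 of 17): 2, 1, 3, 3, 0, 0, 0, 2, 3, 1, 0, 3, 2, 3, 2; sum = 25.
Person mean = 25 / 15 ≈ 1.6667
Prorated total = (25 / 15) × 17 = 28.33 (to 2 dp)

28.33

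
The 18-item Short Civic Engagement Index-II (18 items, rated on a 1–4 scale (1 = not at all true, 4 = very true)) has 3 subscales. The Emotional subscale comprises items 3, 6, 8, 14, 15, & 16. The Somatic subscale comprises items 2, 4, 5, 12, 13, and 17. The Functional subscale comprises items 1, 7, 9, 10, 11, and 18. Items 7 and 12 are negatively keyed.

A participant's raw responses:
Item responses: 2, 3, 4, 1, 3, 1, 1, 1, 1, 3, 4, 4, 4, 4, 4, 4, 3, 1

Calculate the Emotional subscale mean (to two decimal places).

3.00

Emotional items: 3, 6, 8, 14, 15, 16.
  item 3: 4
  item 6: 1
  item 8: 1
  item 14: 4
  item 15: 4
  item 16: 4
Sum = 4 + 1 + 1 + 4 + 4 + 4 = 18
Mean = 18 / 6 = 3.00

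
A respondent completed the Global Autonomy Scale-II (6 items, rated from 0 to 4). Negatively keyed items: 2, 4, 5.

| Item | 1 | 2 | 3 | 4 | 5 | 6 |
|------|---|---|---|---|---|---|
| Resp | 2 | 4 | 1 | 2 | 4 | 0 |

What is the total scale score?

5

Reversing items 2, 4, & 5 with 4 − raw:
Total = 2 + (4−4) + 1 + (4−2) + (4−4) + 0
      = 2 + 0 + 1 + 2 + 0 + 0 = 5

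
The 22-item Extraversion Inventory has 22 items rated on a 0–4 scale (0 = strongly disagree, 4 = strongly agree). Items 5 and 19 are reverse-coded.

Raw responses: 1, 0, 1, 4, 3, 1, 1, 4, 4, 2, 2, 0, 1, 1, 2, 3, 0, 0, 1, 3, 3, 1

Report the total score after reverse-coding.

38

Reverse-coded items (on a 0–4 scale, reversed = 4 − raw):
  item 5: 4 − 3 = 1
  item 19: 4 − 1 = 3
After reverse-coding: 1, 0, 1, 4, 1, 1, 1, 4, 4, 2, 2, 0, 1, 1, 2, 3, 0, 0, 3, 3, 3, 1
Total = 1 + 0 + 1 + 4 + 1 + 1 + 1 + 4 + 4 + 2 + 2 + 0 + 1 + 1 + 2 + 3 + 0 + 0 + 3 + 3 + 3 + 1 = 38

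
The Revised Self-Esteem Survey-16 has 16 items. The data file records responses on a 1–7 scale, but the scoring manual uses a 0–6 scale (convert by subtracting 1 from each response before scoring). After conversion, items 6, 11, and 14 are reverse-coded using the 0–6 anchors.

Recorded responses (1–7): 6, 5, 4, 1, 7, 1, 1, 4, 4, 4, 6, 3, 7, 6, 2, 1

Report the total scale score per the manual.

Convert to 0–6: 5, 4, 3, 0, 6, 0, 0, 3, 3, 3, 5, 2, 6, 5, 1, 0
Reverse-coded (reverse-coded value = 6 − response):
  item 6: 6 − 0 = 6
  item 11: 6 − 5 = 1
  item 14: 6 − 5 = 1
Scored: 5, 4, 3, 0, 6, 6, 0, 3, 3, 3, 1, 2, 6, 1, 1, 0
Total = 44

44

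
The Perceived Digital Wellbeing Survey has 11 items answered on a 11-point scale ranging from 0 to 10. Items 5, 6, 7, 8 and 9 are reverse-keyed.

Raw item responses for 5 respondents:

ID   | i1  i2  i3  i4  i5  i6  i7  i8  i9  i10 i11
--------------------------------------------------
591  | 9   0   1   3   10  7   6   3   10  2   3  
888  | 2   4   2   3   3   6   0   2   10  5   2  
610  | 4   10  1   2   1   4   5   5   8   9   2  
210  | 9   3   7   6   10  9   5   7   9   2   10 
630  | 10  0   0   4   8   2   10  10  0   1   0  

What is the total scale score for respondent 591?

Respondent 591 raw: 9, 0, 1, 3, 10, 7, 6, 3, 10, 2, 3.
Reverse-coded (reverse-coded value = 10 − response):
  item 1: 9
  item 2: 0
  item 3: 1
  item 4: 3
  item 5: 10 − 10 = 0
  item 6: 10 − 7 = 3
  item 7: 10 − 6 = 4
  item 8: 10 − 3 = 7
  item 9: 10 − 10 = 0
  item 10: 2
  item 11: 3
Sum = 9 + 0 + 1 + 3 + 0 + 3 + 4 + 7 + 0 + 2 + 3 = 32

32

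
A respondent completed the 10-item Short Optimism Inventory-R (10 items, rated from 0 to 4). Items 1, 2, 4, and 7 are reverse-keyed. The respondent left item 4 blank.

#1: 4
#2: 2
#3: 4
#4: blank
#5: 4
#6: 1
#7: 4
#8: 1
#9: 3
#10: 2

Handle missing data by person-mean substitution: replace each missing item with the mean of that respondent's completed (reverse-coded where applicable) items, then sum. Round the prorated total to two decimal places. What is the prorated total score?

18.89

Reverse-coded (on a 0–4 scale, reversed = 4 − raw):
  item 1: 4 − 4 = 0
  item 2: 4 − 2 = 2
  item 7: 4 − 4 = 0
Completed scored items (9 of 10): 0, 2, 4, 4, 1, 0, 1, 3, 2; sum = 17.
Person mean = 17 / 9 ≈ 1.8889
Prorated total = (17 / 9) × 10 = 18.89 (to 2 dp)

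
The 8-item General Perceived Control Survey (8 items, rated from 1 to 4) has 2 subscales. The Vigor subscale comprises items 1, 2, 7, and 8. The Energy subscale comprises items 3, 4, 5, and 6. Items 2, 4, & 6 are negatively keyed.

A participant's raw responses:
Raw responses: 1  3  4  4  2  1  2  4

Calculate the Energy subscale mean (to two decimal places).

2.75

Energy items: 3, 4, 5, 6.
Of these, items 4 and 6 are negatively keyed; reverse-coded value = 5 − response.
  item 3: 4
  item 4: 5 − 4 = 1
  item 5: 2
  item 6: 5 − 1 = 4
Sum = 4 + 1 + 2 + 4 = 11
Mean = 11 / 4 = 2.75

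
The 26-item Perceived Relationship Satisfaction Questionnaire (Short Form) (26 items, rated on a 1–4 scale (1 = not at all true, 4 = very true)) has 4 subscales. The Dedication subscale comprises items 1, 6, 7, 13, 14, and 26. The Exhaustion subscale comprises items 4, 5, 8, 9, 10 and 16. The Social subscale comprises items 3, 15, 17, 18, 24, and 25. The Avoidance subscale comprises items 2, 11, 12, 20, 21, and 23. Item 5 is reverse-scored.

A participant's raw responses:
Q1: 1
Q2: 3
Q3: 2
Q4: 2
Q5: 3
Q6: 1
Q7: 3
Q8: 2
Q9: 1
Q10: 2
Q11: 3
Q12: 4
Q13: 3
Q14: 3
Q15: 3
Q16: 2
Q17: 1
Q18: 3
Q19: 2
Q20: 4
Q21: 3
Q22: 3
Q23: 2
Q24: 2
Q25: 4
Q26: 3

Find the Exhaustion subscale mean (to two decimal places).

Exhaustion items: 4, 5, 8, 9, 10, 16.
Of these, item 5 is reverse-scored; reverse-coded value = 5 − response.
  item 4: 2
  item 5: 5 − 3 = 2
  item 8: 2
  item 9: 1
  item 10: 2
  item 16: 2
Sum = 2 + 2 + 2 + 1 + 2 + 2 = 11
Mean = 11 / 6 = 1.83

1.83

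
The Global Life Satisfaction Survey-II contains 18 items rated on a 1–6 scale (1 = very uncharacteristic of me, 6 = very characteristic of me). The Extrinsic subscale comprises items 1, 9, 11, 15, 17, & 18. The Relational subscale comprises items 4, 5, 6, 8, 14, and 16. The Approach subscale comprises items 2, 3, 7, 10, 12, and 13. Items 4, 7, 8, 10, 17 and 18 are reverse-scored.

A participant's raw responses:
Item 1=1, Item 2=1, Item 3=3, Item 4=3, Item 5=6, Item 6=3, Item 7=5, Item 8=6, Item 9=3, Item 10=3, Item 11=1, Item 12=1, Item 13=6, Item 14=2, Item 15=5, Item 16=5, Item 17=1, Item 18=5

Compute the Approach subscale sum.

Approach items: 2, 3, 7, 10, 12, 13.
Of these, items 7 and 10 are reverse-scored; reversed = (1+6) − raw = 7 − raw.
  item 2: 1
  item 3: 3
  item 7: 7 − 5 = 2
  item 10: 7 − 3 = 4
  item 12: 1
  item 13: 6
Sum = 1 + 3 + 2 + 4 + 1 + 6 = 17

17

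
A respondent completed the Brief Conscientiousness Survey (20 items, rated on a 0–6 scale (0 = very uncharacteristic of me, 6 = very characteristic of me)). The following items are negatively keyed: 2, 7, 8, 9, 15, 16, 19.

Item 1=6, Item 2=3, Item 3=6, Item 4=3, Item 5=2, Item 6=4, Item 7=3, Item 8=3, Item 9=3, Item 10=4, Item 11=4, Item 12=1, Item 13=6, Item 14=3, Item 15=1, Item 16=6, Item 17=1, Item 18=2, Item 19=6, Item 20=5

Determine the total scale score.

Reversing items 2, 7, 8, 9, 15, 16, & 19 with 6 − raw:
Total = 6 + (6−3) + 6 + 3 + 2 + 4 + (6−3) + (6−3) + (6−3) + 4 + 4 + 1 + 6 + 3 + (6−1) + (6−6) + 1 + 2 + (6−6) + 5
      = 6 + 3 + 6 + 3 + 2 + 4 + 3 + 3 + 3 + 4 + 4 + 1 + 6 + 3 + 5 + 0 + 1 + 2 + 0 + 5 = 64

64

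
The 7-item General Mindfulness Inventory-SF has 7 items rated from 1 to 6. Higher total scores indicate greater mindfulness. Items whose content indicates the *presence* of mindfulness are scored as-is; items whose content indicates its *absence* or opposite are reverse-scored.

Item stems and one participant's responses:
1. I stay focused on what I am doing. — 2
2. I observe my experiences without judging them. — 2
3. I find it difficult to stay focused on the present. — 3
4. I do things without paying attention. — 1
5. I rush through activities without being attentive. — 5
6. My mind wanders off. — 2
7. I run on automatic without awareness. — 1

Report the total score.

27

Items 3, 4, 5, 6, 7 describe the absence/opposite of mindfulness → reverse-score.
on a 1–6 scale, reversed = 7 − raw.
  item 1: 2
  item 2: 2
  item 3: 7 − 3 = 4
  item 4: 7 − 1 = 6
  item 5: 7 − 5 = 2
  item 6: 7 − 2 = 5
  item 7: 7 − 1 = 6
Total = 2 + 2 + 4 + 6 + 2 + 5 + 6 = 27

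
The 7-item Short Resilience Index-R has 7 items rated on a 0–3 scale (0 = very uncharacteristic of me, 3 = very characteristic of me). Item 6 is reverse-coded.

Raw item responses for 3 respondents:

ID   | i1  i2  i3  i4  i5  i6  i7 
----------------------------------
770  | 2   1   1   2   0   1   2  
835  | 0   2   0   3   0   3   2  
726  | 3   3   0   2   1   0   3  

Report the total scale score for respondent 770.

10

Respondent 770 raw: 2, 1, 1, 2, 0, 1, 2.
Reverse-coded (reverse-coded value = 3 − response):
  item 1: 2
  item 2: 1
  item 3: 1
  item 4: 2
  item 5: 0
  item 6: 3 − 1 = 2
  item 7: 2
Sum = 2 + 1 + 1 + 2 + 0 + 2 + 2 = 10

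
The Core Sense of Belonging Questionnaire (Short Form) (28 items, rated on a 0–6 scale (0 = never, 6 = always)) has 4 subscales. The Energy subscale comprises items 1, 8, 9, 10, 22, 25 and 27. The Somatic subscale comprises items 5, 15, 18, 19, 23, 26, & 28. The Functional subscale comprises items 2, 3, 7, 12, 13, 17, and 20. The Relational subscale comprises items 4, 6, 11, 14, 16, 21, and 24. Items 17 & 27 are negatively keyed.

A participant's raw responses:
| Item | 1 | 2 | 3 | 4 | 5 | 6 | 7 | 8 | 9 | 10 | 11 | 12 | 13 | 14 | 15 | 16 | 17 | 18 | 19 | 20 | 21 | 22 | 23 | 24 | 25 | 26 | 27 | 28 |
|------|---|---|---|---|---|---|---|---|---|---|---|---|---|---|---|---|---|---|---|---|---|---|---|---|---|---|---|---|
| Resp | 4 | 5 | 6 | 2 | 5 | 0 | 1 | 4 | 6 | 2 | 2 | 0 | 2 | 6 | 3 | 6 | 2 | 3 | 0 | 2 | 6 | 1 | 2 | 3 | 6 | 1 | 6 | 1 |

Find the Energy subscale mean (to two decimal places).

Energy items: 1, 8, 9, 10, 22, 25, 27.
Of these, item 27 is negatively keyed; on a 0–6 scale, reversed = 6 − raw.
  item 1: 4
  item 8: 4
  item 9: 6
  item 10: 2
  item 22: 1
  item 25: 6
  item 27: 6 − 6 = 0
Sum = 4 + 4 + 6 + 2 + 1 + 6 + 0 = 23
Mean = 23 / 7 = 3.29

3.29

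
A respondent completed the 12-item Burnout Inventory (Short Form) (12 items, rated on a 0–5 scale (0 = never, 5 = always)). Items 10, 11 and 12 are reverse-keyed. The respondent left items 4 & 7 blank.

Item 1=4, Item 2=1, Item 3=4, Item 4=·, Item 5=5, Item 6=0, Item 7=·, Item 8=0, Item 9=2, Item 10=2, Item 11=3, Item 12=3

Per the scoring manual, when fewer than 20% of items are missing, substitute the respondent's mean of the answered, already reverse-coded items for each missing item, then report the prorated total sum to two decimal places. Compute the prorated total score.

Reverse-coded (on a 0–5 scale, reversed = 5 − raw):
  item 10: 5 − 2 = 3
  item 11: 5 − 3 = 2
  item 12: 5 − 3 = 2
Completed scored items (10 of 12): 4, 1, 4, 5, 0, 0, 2, 3, 2, 2; sum = 23.
Person mean = 23 / 10 ≈ 2.3000
Prorated total = (23 / 10) × 12 = 27.60 (to 2 dp)

27.60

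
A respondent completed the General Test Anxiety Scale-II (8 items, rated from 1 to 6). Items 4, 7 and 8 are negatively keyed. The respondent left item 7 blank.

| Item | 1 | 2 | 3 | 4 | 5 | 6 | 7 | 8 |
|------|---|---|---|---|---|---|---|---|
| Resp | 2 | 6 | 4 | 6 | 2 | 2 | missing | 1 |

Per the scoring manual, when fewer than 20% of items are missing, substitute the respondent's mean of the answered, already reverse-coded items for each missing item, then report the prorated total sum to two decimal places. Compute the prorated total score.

Reverse-coded (reverse-coded value = 7 − response):
  item 4: 7 − 6 = 1
  item 8: 7 − 1 = 6
Completed scored items (7 of 8): 2, 6, 4, 1, 2, 2, 6; sum = 23.
Person mean = 23 / 7 ≈ 3.2857
Prorated total = (23 / 7) × 8 = 26.29 (to 2 dp)

26.29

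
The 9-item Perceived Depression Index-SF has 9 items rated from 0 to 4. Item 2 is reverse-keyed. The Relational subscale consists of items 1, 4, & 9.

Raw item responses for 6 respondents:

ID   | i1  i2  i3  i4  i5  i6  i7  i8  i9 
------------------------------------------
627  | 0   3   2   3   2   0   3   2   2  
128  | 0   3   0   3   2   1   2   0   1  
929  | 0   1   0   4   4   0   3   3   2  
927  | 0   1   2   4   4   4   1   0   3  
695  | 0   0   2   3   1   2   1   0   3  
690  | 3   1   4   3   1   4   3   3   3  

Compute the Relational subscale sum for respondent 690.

9

Respondent 690 raw: 3, 1, 4, 3, 1, 4, 3, 3, 3.
Relational items: 1, 4, 9.
Reverse-coded (on a 0–4 scale, reversed = 4 − raw):
  item 1: 3
  item 4: 3
  item 9: 3
Sum = 3 + 3 + 3 = 9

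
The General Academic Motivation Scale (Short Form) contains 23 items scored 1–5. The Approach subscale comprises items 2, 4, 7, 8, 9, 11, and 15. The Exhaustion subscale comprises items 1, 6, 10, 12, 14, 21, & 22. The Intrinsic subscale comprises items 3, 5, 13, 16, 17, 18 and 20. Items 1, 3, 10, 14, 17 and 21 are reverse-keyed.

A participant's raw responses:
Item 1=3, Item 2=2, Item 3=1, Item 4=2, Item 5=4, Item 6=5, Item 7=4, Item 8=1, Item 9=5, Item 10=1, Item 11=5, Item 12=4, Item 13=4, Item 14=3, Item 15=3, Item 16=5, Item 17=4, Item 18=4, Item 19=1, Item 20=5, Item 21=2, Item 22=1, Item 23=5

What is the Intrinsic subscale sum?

Intrinsic items: 3, 5, 13, 16, 17, 18, 20.
Of these, items 3 & 17 are reverse-keyed; on a 1–5 scale, reversed = 6 − raw.
  item 3: 6 − 1 = 5
  item 5: 4
  item 13: 4
  item 16: 5
  item 17: 6 − 4 = 2
  item 18: 4
  item 20: 5
Sum = 5 + 4 + 4 + 5 + 2 + 4 + 5 = 29

29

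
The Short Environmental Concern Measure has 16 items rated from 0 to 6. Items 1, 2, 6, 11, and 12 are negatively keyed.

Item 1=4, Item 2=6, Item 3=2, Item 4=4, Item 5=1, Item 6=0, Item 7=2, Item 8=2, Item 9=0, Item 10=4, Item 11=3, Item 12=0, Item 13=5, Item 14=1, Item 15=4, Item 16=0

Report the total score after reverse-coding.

42

Raw sum = 38. Negatively keyed items: 1, 2, 6, 11, 12; their raw sum = 13.
Each reversal replaces raw with 6 − raw, changing the total by 6 − 2·raw per item.
Total = 38 + 5·6 − 2·13 = 38 + 30 − 26 = 42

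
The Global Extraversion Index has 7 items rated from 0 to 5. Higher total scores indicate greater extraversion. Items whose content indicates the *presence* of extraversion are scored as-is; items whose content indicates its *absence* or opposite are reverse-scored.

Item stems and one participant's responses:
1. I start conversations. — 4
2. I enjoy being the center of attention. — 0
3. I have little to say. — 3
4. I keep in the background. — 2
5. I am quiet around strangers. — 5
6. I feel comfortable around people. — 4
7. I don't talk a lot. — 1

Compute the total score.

Items 3, 4, 5, 7 describe the absence/opposite of extraversion → reverse-score.
reverse-coded value = 5 − response.
  item 1: 4
  item 2: 0
  item 3: 5 − 3 = 2
  item 4: 5 − 2 = 3
  item 5: 5 − 5 = 0
  item 6: 4
  item 7: 5 − 1 = 4
Total = 4 + 0 + 2 + 3 + 0 + 4 + 4 = 17

17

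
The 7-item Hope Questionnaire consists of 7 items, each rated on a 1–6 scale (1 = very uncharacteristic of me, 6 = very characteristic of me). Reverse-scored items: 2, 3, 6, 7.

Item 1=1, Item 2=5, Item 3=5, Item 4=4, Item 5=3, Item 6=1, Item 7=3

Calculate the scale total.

Raw sum = 22. Reverse-scored items: 2, 3, 6, 7; their raw sum = 14.
Each reversal replaces raw with 7 − raw, changing the total by 7 − 2·raw per item.
Total = 22 + 4·7 − 2·14 = 22 + 28 − 28 = 22

22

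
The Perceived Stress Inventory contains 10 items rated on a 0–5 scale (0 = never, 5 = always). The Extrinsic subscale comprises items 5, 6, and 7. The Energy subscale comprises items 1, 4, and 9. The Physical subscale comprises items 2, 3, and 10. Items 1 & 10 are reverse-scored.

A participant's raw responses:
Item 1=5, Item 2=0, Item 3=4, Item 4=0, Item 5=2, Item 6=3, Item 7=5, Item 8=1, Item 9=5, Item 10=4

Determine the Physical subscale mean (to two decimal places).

1.67

Physical items: 2, 3, 10.
Of these, item 10 is reverse-scored; reverse-coded value = 5 − response.
  item 2: 0
  item 3: 4
  item 10: 5 − 4 = 1
Sum = 0 + 4 + 1 = 5
Mean = 5 / 3 = 1.67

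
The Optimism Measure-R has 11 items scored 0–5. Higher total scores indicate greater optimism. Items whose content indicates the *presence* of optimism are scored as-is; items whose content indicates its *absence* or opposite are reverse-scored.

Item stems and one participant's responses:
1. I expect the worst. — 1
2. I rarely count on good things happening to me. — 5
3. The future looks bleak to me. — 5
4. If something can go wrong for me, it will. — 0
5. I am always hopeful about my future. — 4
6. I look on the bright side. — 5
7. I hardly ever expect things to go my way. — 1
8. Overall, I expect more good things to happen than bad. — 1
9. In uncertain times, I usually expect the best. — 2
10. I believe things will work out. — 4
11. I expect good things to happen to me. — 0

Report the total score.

Items 1, 2, 3, 4, 7 describe the absence/opposite of optimism → reverse-score.
reversed = (0+5) − raw = 5 − raw.
  item 1: 5 − 1 = 4
  item 2: 5 − 5 = 0
  item 3: 5 − 5 = 0
  item 4: 5 − 0 = 5
  item 5: 4
  item 6: 5
  item 7: 5 − 1 = 4
  item 8: 1
  item 9: 2
  item 10: 4
  item 11: 0
Total = 4 + 0 + 0 + 5 + 4 + 5 + 4 + 1 + 2 + 4 + 0 = 29

29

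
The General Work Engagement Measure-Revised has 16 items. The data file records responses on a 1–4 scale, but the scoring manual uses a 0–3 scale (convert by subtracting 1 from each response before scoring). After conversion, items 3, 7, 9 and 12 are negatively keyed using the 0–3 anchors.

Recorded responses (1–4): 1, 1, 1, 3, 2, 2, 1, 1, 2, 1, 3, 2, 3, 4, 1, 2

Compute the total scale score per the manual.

22

Convert to 0–3: 0, 0, 0, 2, 1, 1, 0, 0, 1, 0, 2, 1, 2, 3, 0, 1
Reverse-coded (reverse-coded value = 3 − response):
  item 3: 3 − 0 = 3
  item 7: 3 − 0 = 3
  item 9: 3 − 1 = 2
  item 12: 3 − 1 = 2
Scored: 0, 0, 3, 2, 1, 1, 3, 0, 2, 0, 2, 2, 2, 3, 0, 1
Total = 22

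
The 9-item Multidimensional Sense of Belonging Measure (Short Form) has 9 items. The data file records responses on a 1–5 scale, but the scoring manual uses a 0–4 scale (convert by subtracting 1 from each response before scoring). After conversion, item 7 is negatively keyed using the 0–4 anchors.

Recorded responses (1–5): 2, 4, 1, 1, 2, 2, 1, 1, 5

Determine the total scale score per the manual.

14

Convert to 0–4: 1, 3, 0, 0, 1, 1, 0, 0, 4
Reverse-coded (reversed = (0+4) − raw = 4 − raw):
  item 7: 4 − 0 = 4
Scored: 1, 3, 0, 0, 1, 1, 4, 0, 4
Total = 14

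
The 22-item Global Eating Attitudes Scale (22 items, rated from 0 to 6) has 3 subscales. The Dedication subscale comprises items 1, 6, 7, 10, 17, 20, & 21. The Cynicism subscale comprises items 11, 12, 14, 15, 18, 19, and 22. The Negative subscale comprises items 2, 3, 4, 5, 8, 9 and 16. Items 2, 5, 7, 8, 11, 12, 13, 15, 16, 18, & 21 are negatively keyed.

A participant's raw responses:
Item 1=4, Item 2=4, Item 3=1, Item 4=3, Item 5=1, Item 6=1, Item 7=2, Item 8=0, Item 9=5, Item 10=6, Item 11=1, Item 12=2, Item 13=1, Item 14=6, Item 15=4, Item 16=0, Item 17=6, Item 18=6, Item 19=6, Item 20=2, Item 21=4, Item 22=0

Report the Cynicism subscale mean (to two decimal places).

Cynicism items: 11, 12, 14, 15, 18, 19, 22.
Of these, items 11, 12, 15 and 18 are negatively keyed; on a 0–6 scale, reversed = 6 − raw.
  item 11: 6 − 1 = 5
  item 12: 6 − 2 = 4
  item 14: 6
  item 15: 6 − 4 = 2
  item 18: 6 − 6 = 0
  item 19: 6
  item 22: 0
Sum = 5 + 4 + 6 + 2 + 0 + 6 + 0 = 23
Mean = 23 / 7 = 3.29

3.29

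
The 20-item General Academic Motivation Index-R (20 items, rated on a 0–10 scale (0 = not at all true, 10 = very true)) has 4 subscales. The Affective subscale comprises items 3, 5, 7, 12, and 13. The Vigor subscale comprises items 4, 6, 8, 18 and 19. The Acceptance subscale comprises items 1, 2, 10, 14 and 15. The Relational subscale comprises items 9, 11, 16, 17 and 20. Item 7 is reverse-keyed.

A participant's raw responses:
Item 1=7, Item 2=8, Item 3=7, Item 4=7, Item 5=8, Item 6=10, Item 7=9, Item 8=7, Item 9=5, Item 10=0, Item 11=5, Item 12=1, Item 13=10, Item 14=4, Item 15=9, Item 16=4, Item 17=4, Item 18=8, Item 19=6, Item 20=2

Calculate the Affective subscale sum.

Affective items: 3, 5, 7, 12, 13.
Of these, item 7 is reverse-keyed; reverse-coded value = 10 − response.
  item 3: 7
  item 5: 8
  item 7: 10 − 9 = 1
  item 12: 1
  item 13: 10
Sum = 7 + 8 + 1 + 1 + 10 = 27

27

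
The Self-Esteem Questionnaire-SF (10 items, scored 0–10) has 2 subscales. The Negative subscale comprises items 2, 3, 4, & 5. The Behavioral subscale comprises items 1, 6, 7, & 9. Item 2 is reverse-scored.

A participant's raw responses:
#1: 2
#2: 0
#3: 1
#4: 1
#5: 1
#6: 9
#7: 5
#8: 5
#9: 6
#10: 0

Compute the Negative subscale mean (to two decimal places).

Negative items: 2, 3, 4, 5.
Of these, item 2 is reverse-scored; on a 0–10 scale, reversed = 10 − raw.
  item 2: 10 − 0 = 10
  item 3: 1
  item 4: 1
  item 5: 1
Sum = 10 + 1 + 1 + 1 = 13
Mean = 13 / 4 = 3.25

3.25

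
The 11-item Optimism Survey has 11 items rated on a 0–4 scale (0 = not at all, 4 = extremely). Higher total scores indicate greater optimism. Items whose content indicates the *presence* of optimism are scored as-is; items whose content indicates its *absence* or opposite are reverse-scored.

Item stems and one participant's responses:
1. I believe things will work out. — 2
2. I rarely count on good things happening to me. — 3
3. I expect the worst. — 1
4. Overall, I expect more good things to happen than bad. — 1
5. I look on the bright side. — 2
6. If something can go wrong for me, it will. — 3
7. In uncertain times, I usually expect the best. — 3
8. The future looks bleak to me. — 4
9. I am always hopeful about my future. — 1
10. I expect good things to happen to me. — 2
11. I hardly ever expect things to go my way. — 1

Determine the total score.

Items 2, 3, 6, 8, 11 describe the absence/opposite of optimism → reverse-score.
reversed = (0+4) − raw = 4 − raw.
  item 1: 2
  item 2: 4 − 3 = 1
  item 3: 4 − 1 = 3
  item 4: 1
  item 5: 2
  item 6: 4 − 3 = 1
  item 7: 3
  item 8: 4 − 4 = 0
  item 9: 1
  item 10: 2
  item 11: 4 − 1 = 3
Total = 2 + 1 + 3 + 1 + 2 + 1 + 3 + 0 + 1 + 2 + 3 = 19

19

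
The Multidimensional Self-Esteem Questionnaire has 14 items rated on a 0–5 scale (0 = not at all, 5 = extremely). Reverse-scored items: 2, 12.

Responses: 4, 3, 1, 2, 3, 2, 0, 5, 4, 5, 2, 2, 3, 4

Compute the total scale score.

Reverse-scored items use 5 − raw:
  item 2: 5 − 3 = 2
  item 12: 5 − 2 = 3
Scored responses: 4, 2, 1, 2, 3, 2, 0, 5, 4, 5, 2, 3, 3, 4
Total = 4 + 2 + 1 + 2 + 3 + 2 + 0 + 5 + 4 + 5 + 2 + 3 + 3 + 4 = 40

40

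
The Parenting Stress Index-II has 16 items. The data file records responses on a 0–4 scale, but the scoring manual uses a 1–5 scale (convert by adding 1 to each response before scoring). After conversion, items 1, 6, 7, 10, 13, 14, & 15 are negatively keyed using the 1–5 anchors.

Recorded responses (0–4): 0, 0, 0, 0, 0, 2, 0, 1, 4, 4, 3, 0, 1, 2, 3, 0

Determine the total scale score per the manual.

Convert to 1–5: 1, 1, 1, 1, 1, 3, 1, 2, 5, 5, 4, 1, 2, 3, 4, 1
Reverse-coded (reverse-coded value = 6 − response):
  item 1: 6 − 1 = 5
  item 6: 6 − 3 = 3
  item 7: 6 − 1 = 5
  item 10: 6 − 5 = 1
  item 13: 6 − 2 = 4
  item 14: 6 − 3 = 3
  item 15: 6 − 4 = 2
Scored: 5, 1, 1, 1, 1, 3, 5, 2, 5, 1, 4, 1, 4, 3, 2, 1
Total = 40

40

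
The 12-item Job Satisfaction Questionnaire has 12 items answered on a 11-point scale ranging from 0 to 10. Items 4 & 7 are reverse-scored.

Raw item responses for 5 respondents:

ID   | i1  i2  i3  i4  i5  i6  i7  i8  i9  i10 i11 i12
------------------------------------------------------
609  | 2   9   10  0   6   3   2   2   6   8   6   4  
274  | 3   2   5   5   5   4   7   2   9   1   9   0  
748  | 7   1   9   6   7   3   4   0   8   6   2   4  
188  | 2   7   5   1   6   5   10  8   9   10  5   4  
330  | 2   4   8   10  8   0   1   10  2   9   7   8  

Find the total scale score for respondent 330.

Respondent 330 raw: 2, 4, 8, 10, 8, 0, 1, 10, 2, 9, 7, 8.
Reverse-coded (on a 0–10 scale, reversed = 10 − raw):
  item 1: 2
  item 2: 4
  item 3: 8
  item 4: 10 − 10 = 0
  item 5: 8
  item 6: 0
  item 7: 10 − 1 = 9
  item 8: 10
  item 9: 2
  item 10: 9
  item 11: 7
  item 12: 8
Sum = 2 + 4 + 8 + 0 + 8 + 0 + 9 + 10 + 2 + 9 + 7 + 8 = 67

67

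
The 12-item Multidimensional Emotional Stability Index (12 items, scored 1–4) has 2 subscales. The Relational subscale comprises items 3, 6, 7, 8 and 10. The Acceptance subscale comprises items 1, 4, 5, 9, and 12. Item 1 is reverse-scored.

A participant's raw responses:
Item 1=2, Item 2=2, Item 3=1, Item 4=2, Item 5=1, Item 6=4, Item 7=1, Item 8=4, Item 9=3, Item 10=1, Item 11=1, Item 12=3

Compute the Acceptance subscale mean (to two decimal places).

Acceptance items: 1, 4, 5, 9, 12.
Of these, item 1 is reverse-scored; reversed = (1+4) − raw = 5 − raw.
  item 1: 5 − 2 = 3
  item 4: 2
  item 5: 1
  item 9: 3
  item 12: 3
Sum = 3 + 2 + 1 + 3 + 3 = 12
Mean = 12 / 5 = 2.40

2.40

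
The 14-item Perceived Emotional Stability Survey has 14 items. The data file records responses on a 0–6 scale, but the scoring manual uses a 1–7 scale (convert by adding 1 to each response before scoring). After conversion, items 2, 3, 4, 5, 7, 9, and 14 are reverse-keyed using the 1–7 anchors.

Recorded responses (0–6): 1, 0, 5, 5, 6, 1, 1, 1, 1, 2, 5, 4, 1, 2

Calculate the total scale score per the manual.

Convert to 1–7: 2, 1, 6, 6, 7, 2, 2, 2, 2, 3, 6, 5, 2, 3
Reverse-coded (on a 1–7 scale, reversed = 8 − raw):
  item 2: 8 − 1 = 7
  item 3: 8 − 6 = 2
  item 4: 8 − 6 = 2
  item 5: 8 − 7 = 1
  item 7: 8 − 2 = 6
  item 9: 8 − 2 = 6
  item 14: 8 − 3 = 5
Scored: 2, 7, 2, 2, 1, 2, 6, 2, 6, 3, 6, 5, 2, 5
Total = 51

51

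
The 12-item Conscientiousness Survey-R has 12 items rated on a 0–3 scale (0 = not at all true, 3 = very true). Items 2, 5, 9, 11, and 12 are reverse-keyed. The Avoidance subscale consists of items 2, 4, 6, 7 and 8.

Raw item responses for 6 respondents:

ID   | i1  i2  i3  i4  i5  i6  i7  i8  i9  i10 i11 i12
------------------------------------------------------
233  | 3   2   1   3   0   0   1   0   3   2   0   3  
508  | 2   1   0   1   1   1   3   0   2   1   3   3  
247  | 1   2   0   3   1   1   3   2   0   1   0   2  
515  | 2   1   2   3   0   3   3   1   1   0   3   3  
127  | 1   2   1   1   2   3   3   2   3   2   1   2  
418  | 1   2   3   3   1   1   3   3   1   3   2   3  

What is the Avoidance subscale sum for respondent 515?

12

Respondent 515 raw: 2, 1, 2, 3, 0, 3, 3, 1, 1, 0, 3, 3.
Avoidance items: 2, 4, 6, 7, 8.
Reverse-coded (reversed = (0+3) − raw = 3 − raw):
  item 2: 3 − 1 = 2
  item 4: 3
  item 6: 3
  item 7: 3
  item 8: 1
Sum = 2 + 3 + 3 + 3 + 1 = 12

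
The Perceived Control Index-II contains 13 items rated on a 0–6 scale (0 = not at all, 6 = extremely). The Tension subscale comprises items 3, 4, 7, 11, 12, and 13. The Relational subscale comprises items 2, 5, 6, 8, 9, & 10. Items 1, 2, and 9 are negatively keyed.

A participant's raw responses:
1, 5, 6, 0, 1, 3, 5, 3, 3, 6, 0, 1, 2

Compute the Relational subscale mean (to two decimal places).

2.83

Relational items: 2, 5, 6, 8, 9, 10.
Of these, items 2 & 9 are negatively keyed; reverse-coded value = 6 − response.
  item 2: 6 − 5 = 1
  item 5: 1
  item 6: 3
  item 8: 3
  item 9: 6 − 3 = 3
  item 10: 6
Sum = 1 + 1 + 3 + 3 + 3 + 6 = 17
Mean = 17 / 6 = 2.83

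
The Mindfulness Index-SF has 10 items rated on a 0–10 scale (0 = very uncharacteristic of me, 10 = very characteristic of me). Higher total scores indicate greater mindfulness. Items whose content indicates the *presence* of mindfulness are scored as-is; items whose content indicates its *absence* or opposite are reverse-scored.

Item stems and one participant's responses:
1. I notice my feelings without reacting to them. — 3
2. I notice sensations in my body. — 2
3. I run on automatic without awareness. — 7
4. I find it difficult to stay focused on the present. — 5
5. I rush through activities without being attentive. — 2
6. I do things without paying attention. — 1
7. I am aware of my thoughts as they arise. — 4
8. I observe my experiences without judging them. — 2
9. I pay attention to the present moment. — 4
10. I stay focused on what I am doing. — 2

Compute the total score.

Items 3, 4, 5, 6 describe the absence/opposite of mindfulness → reverse-score.
reversed = (0+10) − raw = 10 − raw.
  item 1: 3
  item 2: 2
  item 3: 10 − 7 = 3
  item 4: 10 − 5 = 5
  item 5: 10 − 2 = 8
  item 6: 10 − 1 = 9
  item 7: 4
  item 8: 2
  item 9: 4
  item 10: 2
Total = 3 + 2 + 3 + 5 + 8 + 9 + 4 + 2 + 4 + 2 = 42

42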